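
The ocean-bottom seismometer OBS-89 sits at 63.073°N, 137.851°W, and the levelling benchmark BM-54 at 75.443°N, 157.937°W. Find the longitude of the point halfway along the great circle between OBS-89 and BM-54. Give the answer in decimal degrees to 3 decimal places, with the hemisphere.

Bx = cos φ₂ cos Δλ = 0.236056,  By = cos φ₂ sin Δλ = -0.086319
φₘ = atan2(sin φ₁ + sin φ₂, √((cos φ₁ + Bx)² + By²)) = 69.52527°
λₘ = λ₁ + atan2(By, cos φ₁ + Bx) = -144.99280°

144.993°W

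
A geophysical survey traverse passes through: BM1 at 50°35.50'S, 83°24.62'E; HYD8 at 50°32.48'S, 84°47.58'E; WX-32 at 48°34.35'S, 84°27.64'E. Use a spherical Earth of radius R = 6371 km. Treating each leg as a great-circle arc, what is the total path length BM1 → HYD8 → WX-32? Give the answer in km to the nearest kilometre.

318 km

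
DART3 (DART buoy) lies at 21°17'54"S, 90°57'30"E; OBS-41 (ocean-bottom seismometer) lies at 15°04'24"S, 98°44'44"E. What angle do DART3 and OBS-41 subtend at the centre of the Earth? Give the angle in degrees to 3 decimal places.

DART3: φ = -21.29833°, λ = +90.95833°
OBS-41: φ = -15.07333°, λ = +98.74556°
Δφ = 6.2250°,  Δλ = 7.7872°
a = sin²(Δφ/2) + cos φ₁ cos φ₂ sin²(Δλ/2) = 0.007096
c = 2·arcsin(√a) = 0.168680 rad = 9.6646°

9.665°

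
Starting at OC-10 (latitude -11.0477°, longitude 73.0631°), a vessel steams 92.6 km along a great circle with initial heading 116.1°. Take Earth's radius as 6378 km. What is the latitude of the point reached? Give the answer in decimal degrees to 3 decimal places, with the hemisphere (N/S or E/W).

11.413°S

δ = d/R = 92.6/6378 = 0.014519 rad
φ₂ = arcsin(sin φ₁ cos δ + cos φ₁ sin δ cos θ)
   = arcsin(-0.19163·0.99989 + 0.98147·0.01452·-0.43994) = -11.41270°
λ₂ = λ₁ + atan2(sin θ sin δ cos φ₁, cos δ − sin φ₁ sin φ₂) = 73.82520°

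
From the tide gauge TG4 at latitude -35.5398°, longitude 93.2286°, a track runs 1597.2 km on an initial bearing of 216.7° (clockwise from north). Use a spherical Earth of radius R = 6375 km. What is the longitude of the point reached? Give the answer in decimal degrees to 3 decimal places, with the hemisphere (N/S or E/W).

δ = d/R = 1597.2/6375 = 0.250541 rad
φ₂ = arcsin(sin φ₁ cos δ + cos φ₁ sin δ cos θ)
   = arcsin(-0.58127·0.96878 + 0.81371·0.24793·-0.80178) = -46.45822°
λ₂ = λ₁ + atan2(sin θ sin δ cos φ₁, cos δ − sin φ₁ sin φ₂) = 80.80811°

80.808°E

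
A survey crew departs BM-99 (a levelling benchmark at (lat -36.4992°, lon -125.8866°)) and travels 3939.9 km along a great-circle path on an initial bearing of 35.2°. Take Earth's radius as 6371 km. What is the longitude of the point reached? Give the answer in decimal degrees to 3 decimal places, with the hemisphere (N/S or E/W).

δ = d/R = 3939.9/6371 = 0.618412 rad
φ₂ = arcsin(sin φ₁ cos δ + cos φ₁ sin δ cos θ)
   = arcsin(-0.59481·0.81480 + 0.80387·0.57974·0.81714) = -5.96007°
λ₂ = λ₁ + atan2(sin θ sin δ cos φ₁, cos δ − sin φ₁ sin φ₂) = -106.25336°

106.253°W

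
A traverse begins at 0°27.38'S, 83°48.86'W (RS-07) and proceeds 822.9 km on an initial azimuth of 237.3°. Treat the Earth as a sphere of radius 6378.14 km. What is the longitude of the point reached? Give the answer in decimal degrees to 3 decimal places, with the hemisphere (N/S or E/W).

RS-07: φ = -0.45633°, λ = -83.81433°
δ = d/R = 822.9/6378.14 = 0.129019 rad
φ₂ = arcsin(sin φ₁ cos δ + cos φ₁ sin δ cos θ)
   = arcsin(-0.00796·0.99169 + 0.99997·0.12866·-0.54024) = -4.43936°
λ₂ = λ₁ + atan2(sin θ sin δ cos φ₁, cos δ − sin φ₁ sin φ₂) = -90.04870°

90.049°W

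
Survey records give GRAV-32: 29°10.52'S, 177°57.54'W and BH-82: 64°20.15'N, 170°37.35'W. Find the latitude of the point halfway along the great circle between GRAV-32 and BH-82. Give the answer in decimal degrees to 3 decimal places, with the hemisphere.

GRAV-32: φ = -29.17533°, λ = -177.95900°
BH-82: φ = +64.33583°, λ = -170.62250°
Bx = cos φ₂ cos Δλ = 0.429550,  By = cos φ₂ sin Δλ = 0.055305
φₘ = atan2(sin φ₁ + sin φ₂, √((cos φ₁ + Bx)² + By²)) = 17.61026°
λₘ = λ₁ + atan2(By, cos φ₁ + Bx) = -175.52799°

17.610°N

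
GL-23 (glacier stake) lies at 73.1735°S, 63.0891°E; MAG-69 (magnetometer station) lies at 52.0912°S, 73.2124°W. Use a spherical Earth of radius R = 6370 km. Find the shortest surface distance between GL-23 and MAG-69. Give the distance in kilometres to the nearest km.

5692 km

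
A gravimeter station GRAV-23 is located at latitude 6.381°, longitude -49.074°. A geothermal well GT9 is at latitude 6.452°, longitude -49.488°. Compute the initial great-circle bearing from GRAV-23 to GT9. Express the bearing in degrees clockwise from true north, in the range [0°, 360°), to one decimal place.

279.8°

Δλ = -0.4140°
y = sin Δλ · cos φ₂ = -0.007180
x = cos φ₁ sin φ₂ − sin φ₁ cos φ₂ cos Δλ = 0.001242
θ = atan2(y, x) = -80.1853° → 279.8147° (mod 360°)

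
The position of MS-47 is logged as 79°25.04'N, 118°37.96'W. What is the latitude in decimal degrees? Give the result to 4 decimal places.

79° + 25.04′/60 = 79 + 0.41733 = 79.4173°

79.4173°N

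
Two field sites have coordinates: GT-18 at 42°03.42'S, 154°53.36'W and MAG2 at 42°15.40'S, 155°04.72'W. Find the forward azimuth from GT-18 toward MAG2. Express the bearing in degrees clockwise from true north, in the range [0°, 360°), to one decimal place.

GT-18: φ = -42.05700°, λ = -154.88933°
MAG2: φ = -42.25667°, λ = -155.07867°
Δλ = -0.1893°
y = sin Δλ · cos φ₂ = -0.002446
x = cos φ₁ sin φ₂ − sin φ₁ cos φ₂ cos Δλ = -0.003488
θ = atan2(y, x) = -144.9584° → 215.0416° (mod 360°)

215.0°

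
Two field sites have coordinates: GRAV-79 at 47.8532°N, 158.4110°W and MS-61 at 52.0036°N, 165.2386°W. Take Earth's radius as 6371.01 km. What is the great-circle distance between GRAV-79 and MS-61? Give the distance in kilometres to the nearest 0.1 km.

Δφ = 4.1504°,  Δλ = -6.8276°
a = sin²(Δφ/2) + cos φ₁ cos φ₂ sin²(Δλ/2) = 0.002776
c = 2·arcsin(√a) = 0.105425 rad = 6.0404°
d = R·c = 6371.01 × 0.105425 = 671.7 km

671.7 km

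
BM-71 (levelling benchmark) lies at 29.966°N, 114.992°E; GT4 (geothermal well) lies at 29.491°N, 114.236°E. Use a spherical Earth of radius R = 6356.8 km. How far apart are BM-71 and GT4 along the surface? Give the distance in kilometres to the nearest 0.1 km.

Δφ = -0.4750°,  Δλ = -0.7560°
a = sin²(Δφ/2) + cos φ₁ cos φ₂ sin²(Δλ/2) = 0.000050
c = 2·arcsin(√a) = 0.014143 rad = 0.8103°
d = R·c = 6356.8 × 0.014143 = 89.9 km

89.9 km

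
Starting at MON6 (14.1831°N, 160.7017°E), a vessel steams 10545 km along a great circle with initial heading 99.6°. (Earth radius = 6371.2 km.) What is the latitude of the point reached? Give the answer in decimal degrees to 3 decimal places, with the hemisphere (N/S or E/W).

δ = d/R = 10545/6371.2 = 1.655104 rad
φ₂ = arcsin(sin φ₁ cos δ + cos φ₁ sin δ cos θ)
   = arcsin(0.24502·-0.08421 + 0.96952·0.99645·-0.16677) = -10.47134°
λ₂ = λ₁ + atan2(sin θ sin δ cos φ₁, cos δ − sin φ₁ sin φ₂) = -106.91310°

10.471°S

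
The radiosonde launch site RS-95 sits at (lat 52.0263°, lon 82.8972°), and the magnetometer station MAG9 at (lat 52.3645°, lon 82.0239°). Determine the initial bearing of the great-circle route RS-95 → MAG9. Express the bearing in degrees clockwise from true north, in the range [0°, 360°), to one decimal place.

302.6°

Δλ = -0.8733°
y = sin Δλ · cos φ₂ = -0.009307
x = cos φ₁ sin φ₂ − sin φ₁ cos φ₂ cos Δλ = 0.005959
θ = atan2(y, x) = -57.3714° → 302.6286° (mod 360°)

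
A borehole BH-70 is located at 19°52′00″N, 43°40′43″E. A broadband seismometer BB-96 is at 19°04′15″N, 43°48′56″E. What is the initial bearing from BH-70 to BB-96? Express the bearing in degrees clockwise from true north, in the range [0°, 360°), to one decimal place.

170.8°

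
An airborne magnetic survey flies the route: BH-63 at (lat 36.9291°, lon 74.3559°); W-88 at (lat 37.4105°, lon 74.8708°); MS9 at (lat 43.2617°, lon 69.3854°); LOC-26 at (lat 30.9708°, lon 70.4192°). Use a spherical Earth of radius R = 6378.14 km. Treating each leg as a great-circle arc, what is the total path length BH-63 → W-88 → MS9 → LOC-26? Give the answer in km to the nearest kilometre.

BH-63→W-88: c = 0.011040 rad, d = 70.41 km
W-88→MS9: c = 0.125453 rad, d = 800.16 km
MS9→LOC-26: c = 0.214994 rad, d = 1371.26 km
Total = 70.41 + 800.16 + 1371.26 = 2241.83 km

2242 km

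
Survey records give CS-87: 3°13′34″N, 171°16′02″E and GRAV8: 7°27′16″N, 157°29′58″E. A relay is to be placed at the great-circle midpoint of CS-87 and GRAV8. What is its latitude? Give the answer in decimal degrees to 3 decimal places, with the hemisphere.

CS-87: φ = +3.22611°, λ = +171.26722°
GRAV8: φ = +7.45444°, λ = +157.49944°
Bx = cos φ₂ cos Δλ = 0.963059,  By = cos φ₂ sin Δλ = -0.235976
φₘ = atan2(sin φ₁ + sin φ₂, √((cos φ₁ + Bx)² + By²)) = 5.37883°
λₘ = λ₁ + atan2(By, cos φ₁ + Bx) = 164.40720°

5.379°N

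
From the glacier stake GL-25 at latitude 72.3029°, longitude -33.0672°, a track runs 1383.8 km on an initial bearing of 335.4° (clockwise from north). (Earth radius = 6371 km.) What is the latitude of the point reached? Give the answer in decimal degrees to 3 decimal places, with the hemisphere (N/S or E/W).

81.832°N

δ = d/R = 1383.8/6371 = 0.217203 rad
φ₂ = arcsin(sin φ₁ cos δ + cos φ₁ sin δ cos θ)
   = arcsin(0.95268·0.97650 + 0.30398·0.21550·0.90924) = 81.83189°
λ₂ = λ₁ + atan2(sin θ sin δ cos φ₁, cos δ − sin φ₁ sin φ₂) = -72.22075°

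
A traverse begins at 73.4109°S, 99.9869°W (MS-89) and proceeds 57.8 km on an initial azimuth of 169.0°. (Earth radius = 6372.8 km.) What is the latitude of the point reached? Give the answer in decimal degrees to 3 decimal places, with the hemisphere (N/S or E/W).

73.921°S

δ = d/R = 57.8/6372.8 = 0.009070 rad
φ₂ = arcsin(sin φ₁ cos δ + cos φ₁ sin δ cos θ)
   = arcsin(-0.95838·0.99996 + 0.28551·0.00907·-0.98163) = -73.92072°
λ₂ = λ₁ + atan2(sin θ sin δ cos φ₁, cos δ − sin φ₁ sin φ₂) = -99.62890°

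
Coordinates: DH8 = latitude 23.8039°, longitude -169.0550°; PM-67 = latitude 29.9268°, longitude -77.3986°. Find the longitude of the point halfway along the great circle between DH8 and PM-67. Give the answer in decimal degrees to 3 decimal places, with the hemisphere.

124.824°W

Bx = cos φ₂ cos Δλ = -0.025051,  By = cos φ₂ sin Δλ = 0.866301
φₘ = atan2(sin φ₁ + sin φ₂, √((cos φ₁ + Bx)² + By²)) = 36.00582°
λₘ = λ₁ + atan2(By, cos φ₁ + Bx) = -124.82424°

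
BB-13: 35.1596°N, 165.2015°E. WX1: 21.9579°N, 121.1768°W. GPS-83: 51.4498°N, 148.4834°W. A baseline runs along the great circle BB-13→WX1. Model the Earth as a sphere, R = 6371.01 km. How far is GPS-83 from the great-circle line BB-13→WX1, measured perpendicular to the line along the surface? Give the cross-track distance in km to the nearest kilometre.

δ₁₃ = central angle BB-13→GPS-83 = 0.639723 rad  (haversine)
θ₁₃ = bearing BB-13→GPS-83 = 49.018°,  θ₁₂ = bearing BB-13→WX1 = 80.112°
dₓₜ = R·arcsin(sin δ₁₃ · sin(θ₁₃ − θ₁₂)) = 6371.01·arcsin(0.59697·sin(-31.094°)) = -1996.721 km
|dₓₜ| = 1996.721 km

1997 km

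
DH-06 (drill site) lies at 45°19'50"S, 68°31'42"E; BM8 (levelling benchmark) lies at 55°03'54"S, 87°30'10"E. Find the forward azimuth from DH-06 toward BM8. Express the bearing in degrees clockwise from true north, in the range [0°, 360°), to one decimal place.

DH-06: φ = -45.33056°, λ = +68.52833°
BM8: φ = -55.06500°, λ = +87.50278°
Δλ = 18.9744°
y = sin Δλ · cos φ₂ = 0.186194
x = cos φ₁ sin φ₂ − sin φ₁ cos φ₂ cos Δλ = -0.191210
θ = atan2(y, x) = 135.7615° → 135.7615° (mod 360°)

135.8°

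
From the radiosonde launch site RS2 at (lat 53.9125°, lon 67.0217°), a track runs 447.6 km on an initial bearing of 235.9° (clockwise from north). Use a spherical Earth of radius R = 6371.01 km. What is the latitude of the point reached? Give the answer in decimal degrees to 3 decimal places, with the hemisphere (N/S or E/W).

51.531°N

δ = d/R = 447.6/6371.01 = 0.070256 rad
φ₂ = arcsin(sin φ₁ cos δ + cos φ₁ sin δ cos θ)
   = arcsin(0.80812·0.99753 + 0.58902·0.07020·-0.56064) = 51.53088°
λ₂ = λ₁ + atan2(sin θ sin δ cos φ₁, cos δ − sin φ₁ sin φ₂) = 61.66018°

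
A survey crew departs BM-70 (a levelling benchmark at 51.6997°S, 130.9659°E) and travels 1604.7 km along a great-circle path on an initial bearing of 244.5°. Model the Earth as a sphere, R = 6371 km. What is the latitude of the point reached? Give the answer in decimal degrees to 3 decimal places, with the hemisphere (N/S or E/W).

δ = d/R = 1604.7/6371 = 0.251876 rad
φ₂ = arcsin(sin φ₁ cos δ + cos φ₁ sin δ cos θ)
   = arcsin(-0.78477·0.96845 + 0.61978·0.24922·-0.43051) = -55.74177°
λ₂ = λ₁ + atan2(sin θ sin δ cos φ₁, cos δ − sin φ₁ sin φ₂) = 107.41285°

55.742°S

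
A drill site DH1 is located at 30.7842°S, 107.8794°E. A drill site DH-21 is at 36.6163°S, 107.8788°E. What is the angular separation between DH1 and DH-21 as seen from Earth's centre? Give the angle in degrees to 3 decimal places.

5.832°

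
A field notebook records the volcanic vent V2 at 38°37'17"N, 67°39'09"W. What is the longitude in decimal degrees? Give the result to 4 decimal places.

67.6525°W

67° + 39′/60 + 9″/3600 = 67 + 0.65000 + 0.00250 = 67.6525°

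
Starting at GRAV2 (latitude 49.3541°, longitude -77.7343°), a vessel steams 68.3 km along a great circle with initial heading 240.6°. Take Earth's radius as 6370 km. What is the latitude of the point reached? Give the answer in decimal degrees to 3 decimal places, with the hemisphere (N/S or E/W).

δ = d/R = 68.3/6370 = 0.010722 rad
φ₂ = arcsin(sin φ₁ cos δ + cos φ₁ sin δ cos θ)
   = arcsin(0.75875·0.99994 + 0.65138·0.01072·-0.49090) = 49.04963°
λ₂ = λ₁ + atan2(sin θ sin δ cos φ₁, cos δ − sin φ₁ sin φ₂) = -78.55093°

49.050°N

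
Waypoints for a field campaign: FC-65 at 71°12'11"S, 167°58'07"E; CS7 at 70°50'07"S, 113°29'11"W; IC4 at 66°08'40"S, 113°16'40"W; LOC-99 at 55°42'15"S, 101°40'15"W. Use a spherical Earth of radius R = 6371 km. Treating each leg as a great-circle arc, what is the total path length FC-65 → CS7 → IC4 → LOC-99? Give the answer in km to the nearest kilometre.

4479 km

FC-65: φ = -71.20306°, λ = +167.96861°
CS7: φ = -70.83528°, λ = -113.48639°
IC4: φ = -66.14444°, λ = -113.27778°
LOC-99: φ = -55.70417°, λ = -101.67083°
FC-65→CS7: c = 0.414772 rad, d = 2642.51 km
CS7→IC4: c = 0.081881 rad, d = 521.67 km
IC4→LOC-99: c = 0.206355 rad, d = 1314.69 km
Total = 2642.51 + 521.67 + 1314.69 = 4478.86 km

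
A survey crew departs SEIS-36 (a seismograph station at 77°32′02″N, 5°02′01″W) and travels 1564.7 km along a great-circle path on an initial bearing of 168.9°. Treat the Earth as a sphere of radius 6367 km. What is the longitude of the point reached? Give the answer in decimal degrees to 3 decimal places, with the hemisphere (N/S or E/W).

1.009°E

SEIS-36: φ = +77.53389°, λ = -5.03361°
δ = d/R = 1564.7/6367 = 0.245752 rad
φ₂ = arcsin(sin φ₁ cos δ + cos φ₁ sin δ cos θ)
   = arcsin(0.97642·0.96995 + 0.21586·0.24329·-0.98129) = 63.57959°
λ₂ = λ₁ + atan2(sin θ sin δ cos φ₁, cos δ − sin φ₁ sin φ₂) = 1.00878°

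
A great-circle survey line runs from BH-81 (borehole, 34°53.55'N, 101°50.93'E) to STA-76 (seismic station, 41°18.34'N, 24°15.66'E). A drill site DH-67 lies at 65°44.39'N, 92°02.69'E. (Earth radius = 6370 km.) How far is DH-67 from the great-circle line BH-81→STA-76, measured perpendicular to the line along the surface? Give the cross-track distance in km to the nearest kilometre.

BH-81: φ = +34.89250°, λ = +101.84883°
STA-76: φ = +41.30567°, λ = +24.26100°
DH-67: φ = +65.73983°, λ = +92.04483°
δ₁₃ = central angle BH-81→DH-67 = 0.547910 rad  (haversine)
θ₁₃ = bearing BH-81→DH-67 = 352.281°,  θ₁₂ = bearing BH-81→STA-76 = 301.470°
dₓₜ = R·arcsin(sin δ₁₃ · sin(θ₁₃ − θ₁₂)) = 6370·arcsin(0.52090·sin(50.811°)) = 2647.352 km
|dₓₜ| = 2647.352 km

2647 km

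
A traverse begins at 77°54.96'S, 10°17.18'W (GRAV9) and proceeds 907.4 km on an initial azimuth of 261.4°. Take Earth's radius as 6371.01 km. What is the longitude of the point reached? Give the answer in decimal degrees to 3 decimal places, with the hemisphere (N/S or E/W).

GRAV9: φ = -77.91600°, λ = -10.28633°
δ = d/R = 907.4/6371.01 = 0.142426 rad
φ₂ = arcsin(sin φ₁ cos δ + cos φ₁ sin δ cos θ)
   = arcsin(-0.97784·0.98987 + 0.20935·0.14195·-0.14954) = -76.50349°
λ₂ = λ₁ + atan2(sin θ sin δ cos φ₁, cos δ − sin φ₁ sin φ₂) = -47.25378°

47.254°W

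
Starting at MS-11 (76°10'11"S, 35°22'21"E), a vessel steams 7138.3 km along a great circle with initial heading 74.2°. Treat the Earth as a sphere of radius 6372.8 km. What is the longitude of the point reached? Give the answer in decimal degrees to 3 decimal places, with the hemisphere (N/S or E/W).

103.819°E

MS-11: φ = -76.16972°, λ = +35.37250°
δ = d/R = 7138.3/6372.8 = 1.120120 rad
φ₂ = arcsin(sin φ₁ cos δ + cos φ₁ sin δ cos θ)
   = arcsin(-0.97101·0.43557 + 0.23905·0.90015·0.27228) = -21.36805°
λ₂ = λ₁ + atan2(sin θ sin δ cos φ₁, cos δ − sin φ₁ sin φ₂) = 103.81939°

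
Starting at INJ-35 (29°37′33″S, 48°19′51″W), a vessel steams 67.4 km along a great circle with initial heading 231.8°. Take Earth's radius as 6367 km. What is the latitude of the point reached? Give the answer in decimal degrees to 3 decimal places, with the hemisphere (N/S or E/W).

INJ-35: φ = -29.62583°, λ = -48.33083°
δ = d/R = 67.4/6367 = 0.010586 rad
φ₂ = arcsin(sin φ₁ cos δ + cos φ₁ sin δ cos θ)
   = arcsin(-0.49433·0.99994 + 0.86927·0.01059·-0.61841) = -29.99978°
λ₂ = λ₁ + atan2(sin θ sin δ cos φ₁, cos δ − sin φ₁ sin φ₂) = -48.88121°

30.000°S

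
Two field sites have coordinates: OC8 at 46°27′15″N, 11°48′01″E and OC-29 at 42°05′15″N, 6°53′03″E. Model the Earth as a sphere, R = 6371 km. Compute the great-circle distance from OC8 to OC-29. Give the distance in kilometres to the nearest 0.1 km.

OC8: φ = +46.45417°, λ = +11.80028°
OC-29: φ = +42.08750°, λ = +6.88417°
Δφ = -4.3667°,  Δλ = -4.9161°
a = sin²(Δφ/2) + cos φ₁ cos φ₂ sin²(Δλ/2) = 0.002392
c = 2·arcsin(√a) = 0.097851 rad = 5.6065°
d = R·c = 6371 × 0.097851 = 623.4 km

623.4 km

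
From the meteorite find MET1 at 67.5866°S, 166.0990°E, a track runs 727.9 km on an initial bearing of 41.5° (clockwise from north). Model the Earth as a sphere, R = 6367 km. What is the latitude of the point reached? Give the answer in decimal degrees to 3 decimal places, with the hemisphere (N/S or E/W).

δ = d/R = 727.9/6367 = 0.114324 rad
φ₂ = arcsin(sin φ₁ cos δ + cos φ₁ sin δ cos θ)
   = arcsin(-0.92446·0.99347 + 0.38129·0.11407·0.74896) = -62.35583°
λ₂ = λ₁ + atan2(sin θ sin δ cos φ₁, cos δ − sin φ₁ sin φ₂) = 175.47504°

62.356°S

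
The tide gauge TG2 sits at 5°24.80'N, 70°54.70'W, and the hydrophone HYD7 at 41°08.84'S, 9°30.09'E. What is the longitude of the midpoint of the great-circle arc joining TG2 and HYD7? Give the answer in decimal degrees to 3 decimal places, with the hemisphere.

TG2: φ = +5.41333°, λ = -70.91167°
HYD7: φ = -41.14733°, λ = +9.50150°
Bx = cos φ₂ cos Δλ = 0.125410,  By = cos φ₂ sin Δλ = 0.742504
φₘ = atan2(sin φ₁ + sin φ₂, √((cos φ₁ + Bx)² + By²)) = -22.74409°
λₘ = λ₁ + atan2(By, cos φ₁ + Bx) = -37.39165°

37.392°W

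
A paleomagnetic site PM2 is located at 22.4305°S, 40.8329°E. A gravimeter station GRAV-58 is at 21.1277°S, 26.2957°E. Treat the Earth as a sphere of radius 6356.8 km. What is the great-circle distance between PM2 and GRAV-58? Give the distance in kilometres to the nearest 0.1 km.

1504.1 km

Δφ = 1.3028°,  Δλ = -14.5372°
a = sin²(Δφ/2) + cos φ₁ cos φ₂ sin²(Δλ/2) = 0.013931
c = 2·arcsin(√a) = 0.236612 rad = 13.5569°
d = R·c = 6356.8 × 0.236612 = 1504.1 km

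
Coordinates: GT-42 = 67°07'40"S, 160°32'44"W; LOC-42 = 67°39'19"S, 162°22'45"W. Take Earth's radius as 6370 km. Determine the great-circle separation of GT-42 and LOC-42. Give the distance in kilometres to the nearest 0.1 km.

97.9 km

GT-42: φ = -67.12778°, λ = -160.54556°
LOC-42: φ = -67.65528°, λ = -162.37917°
Δφ = -0.5275°,  Δλ = -1.8336°
a = sin²(Δφ/2) + cos φ₁ cos φ₂ sin²(Δλ/2) = 0.000059
c = 2·arcsin(√a) = 0.015365 rad = 0.8804°
d = R·c = 6370 × 0.015365 = 97.9 km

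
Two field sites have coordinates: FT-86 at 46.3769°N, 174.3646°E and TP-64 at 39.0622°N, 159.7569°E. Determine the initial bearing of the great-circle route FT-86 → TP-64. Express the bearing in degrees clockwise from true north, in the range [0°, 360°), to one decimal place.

240.9°

Δλ = -14.6077°
y = sin Δλ · cos φ₂ = -0.195823
x = cos φ₁ sin φ₂ − sin φ₁ cos φ₂ cos Δλ = -0.109150
θ = atan2(y, x) = -119.1349° → 240.8651° (mod 360°)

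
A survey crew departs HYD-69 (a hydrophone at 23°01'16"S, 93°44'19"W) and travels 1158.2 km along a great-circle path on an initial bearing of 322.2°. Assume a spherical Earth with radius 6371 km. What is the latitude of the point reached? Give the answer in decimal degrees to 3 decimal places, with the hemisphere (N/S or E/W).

14.664°S

HYD-69: φ = -23.02111°, λ = -93.73861°
δ = d/R = 1158.2/6371 = 0.181792 rad
φ₂ = arcsin(sin φ₁ cos δ + cos φ₁ sin δ cos θ)
   = arcsin(-0.39107·0.98352 + 0.92036·0.18079·0.79016) = -14.66389°
λ₂ = λ₁ + atan2(sin θ sin δ cos φ₁, cos δ − sin φ₁ sin φ₂) = -100.31571°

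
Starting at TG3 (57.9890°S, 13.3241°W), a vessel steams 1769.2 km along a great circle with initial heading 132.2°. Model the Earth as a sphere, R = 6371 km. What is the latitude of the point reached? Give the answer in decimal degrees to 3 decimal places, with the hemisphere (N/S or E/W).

65.934°S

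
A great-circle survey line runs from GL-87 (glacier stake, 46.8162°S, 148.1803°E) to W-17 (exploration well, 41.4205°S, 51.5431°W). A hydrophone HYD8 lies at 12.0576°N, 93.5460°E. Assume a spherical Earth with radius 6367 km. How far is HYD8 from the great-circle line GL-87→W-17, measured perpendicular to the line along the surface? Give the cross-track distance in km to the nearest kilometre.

4347 km

δ₁₃ = central angle GL-87→HYD8 = 1.333542 rad  (haversine)
θ₁₃ = bearing GL-87→HYD8 = 304.868°,  θ₁₂ = bearing GL-87→W-17 = 165.341°
dₓₜ = R·arcsin(sin δ₁₃ · sin(θ₁₃ − θ₁₂)) = 6367·arcsin(0.97199·sin(139.528°)) = 4346.833 km
|dₓₜ| = 4346.833 km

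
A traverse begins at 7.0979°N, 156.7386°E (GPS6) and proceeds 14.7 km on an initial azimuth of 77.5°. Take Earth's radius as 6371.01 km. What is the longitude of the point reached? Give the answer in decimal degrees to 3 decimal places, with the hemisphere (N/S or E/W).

156.869°E

δ = d/R = 14.7/6371.01 = 0.002307 rad
φ₂ = arcsin(sin φ₁ cos δ + cos φ₁ sin δ cos θ)
   = arcsin(0.12357·1.00000 + 0.99234·0.00231·0.21644) = 7.12650°
λ₂ = λ₁ + atan2(sin θ sin δ cos φ₁, cos δ − sin φ₁ sin φ₂) = 156.86867°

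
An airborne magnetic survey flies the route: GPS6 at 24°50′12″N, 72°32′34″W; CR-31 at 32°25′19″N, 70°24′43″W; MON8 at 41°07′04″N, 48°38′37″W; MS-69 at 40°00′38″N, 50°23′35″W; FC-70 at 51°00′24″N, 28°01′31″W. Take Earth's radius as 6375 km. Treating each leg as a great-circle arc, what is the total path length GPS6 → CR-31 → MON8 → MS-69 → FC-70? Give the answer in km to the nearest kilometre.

GPS6: φ = +24.83667°, λ = -72.54278°
CR-31: φ = +32.42194°, λ = -70.41194°
MON8: φ = +41.11778°, λ = -48.64361°
MS-69: φ = +40.01056°, λ = -50.39306°
FC-70: φ = +51.00667°, λ = -28.02528°
GPS6→CR-31: c = 0.136342 rad, d = 869.18 km
CR-31→MON8: c = 0.338790 rad, d = 2159.79 km
MON8→MS-69: c = 0.030190 rad, d = 192.46 km
MS-69→FC-70: c = 0.332042 rad, d = 2116.77 km
Total = 869.18 + 2159.79 + 192.46 + 2116.77 = 5338.19 km

5338 km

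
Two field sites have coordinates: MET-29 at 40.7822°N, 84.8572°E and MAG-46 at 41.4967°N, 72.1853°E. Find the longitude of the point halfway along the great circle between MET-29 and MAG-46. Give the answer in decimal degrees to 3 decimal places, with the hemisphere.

Bx = cos φ₂ cos Δλ = 0.730750,  By = cos φ₂ sin Δλ = -0.164305
φₘ = atan2(sin φ₁ + sin φ₂, √((cos φ₁ + Bx)² + By²)) = 41.31344°
λₘ = λ₁ + atan2(By, cos φ₁ + Bx) = 78.55590°

78.556°E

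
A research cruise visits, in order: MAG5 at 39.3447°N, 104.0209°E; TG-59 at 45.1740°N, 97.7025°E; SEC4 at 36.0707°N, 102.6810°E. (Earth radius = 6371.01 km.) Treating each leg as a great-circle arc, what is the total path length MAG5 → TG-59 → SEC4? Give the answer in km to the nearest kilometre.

1926 km

MAG5→TG-59: c = 0.130343 rad, d = 830.42 km
TG-59→SEC4: c = 0.171938 rad, d = 1095.42 km
Total = 830.42 + 1095.42 = 1925.84 km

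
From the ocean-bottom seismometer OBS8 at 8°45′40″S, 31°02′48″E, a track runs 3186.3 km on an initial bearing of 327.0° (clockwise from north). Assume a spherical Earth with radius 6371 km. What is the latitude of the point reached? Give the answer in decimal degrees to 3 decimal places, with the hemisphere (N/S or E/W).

OBS8: φ = -8.76111°, λ = +31.04667°
δ = d/R = 3186.3/6371 = 0.500126 rad
φ₂ = arcsin(sin φ₁ cos δ + cos φ₁ sin δ cos θ)
   = arcsin(-0.15232·0.87752 + 0.98833·0.47954·0.83867) = 15.29685°
λ₂ = λ₁ + atan2(sin θ sin δ cos φ₁, cos δ − sin φ₁ sin φ₂) = 15.33678°

15.297°N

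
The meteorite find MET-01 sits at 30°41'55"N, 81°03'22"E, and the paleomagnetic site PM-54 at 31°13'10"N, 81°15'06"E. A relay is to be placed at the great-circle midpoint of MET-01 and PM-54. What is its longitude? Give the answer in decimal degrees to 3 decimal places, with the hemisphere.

MET-01: φ = +30.69861°, λ = +81.05611°
PM-54: φ = +31.21944°, λ = +81.25167°
Bx = cos φ₂ cos Δλ = 0.855183,  By = cos φ₂ sin Δλ = 0.002919
φₘ = atan2(sin φ₁ + sin φ₂, √((cos φ₁ + Bx)² + By²)) = 30.95906°
λₘ = λ₁ + atan2(By, cos φ₁ + Bx) = 81.15362°

81.154°E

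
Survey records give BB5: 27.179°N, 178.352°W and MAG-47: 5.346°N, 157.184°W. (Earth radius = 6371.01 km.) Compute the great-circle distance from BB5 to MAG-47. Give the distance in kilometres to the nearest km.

3304 km

Δφ = -21.8330°,  Δλ = 21.1680°
a = sin²(Δφ/2) + cos φ₁ cos φ₂ sin²(Δλ/2) = 0.065746
c = 2·arcsin(√a) = 0.518610 rad = 29.7142°
d = R·c = 6371.01 × 0.518610 = 3304.1 km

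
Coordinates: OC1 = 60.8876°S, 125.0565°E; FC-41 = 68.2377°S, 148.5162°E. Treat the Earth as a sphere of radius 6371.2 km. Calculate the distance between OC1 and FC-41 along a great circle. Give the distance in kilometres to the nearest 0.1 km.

Δφ = -7.3501°,  Δλ = 23.4597°
a = sin²(Δφ/2) + cos φ₁ cos φ₂ sin²(Δλ/2) = 0.011564
c = 2·arcsin(√a) = 0.215486 rad = 12.3464°
d = R·c = 6371.2 × 0.215486 = 1372.9 km

1372.9 km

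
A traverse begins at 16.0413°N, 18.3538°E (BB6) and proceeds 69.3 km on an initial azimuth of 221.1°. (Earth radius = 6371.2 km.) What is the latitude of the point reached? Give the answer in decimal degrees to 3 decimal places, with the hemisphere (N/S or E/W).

δ = d/R = 69.3/6371.2 = 0.010877 rad
φ₂ = arcsin(sin φ₁ cos δ + cos φ₁ sin δ cos θ)
   = arcsin(0.27633·0.99994 + 0.96106·0.01088·-0.75356) = 15.57126°
λ₂ = λ₁ + atan2(sin θ sin δ cos φ₁, cos δ − sin φ₁ sin φ₂) = 17.92851°

15.571°N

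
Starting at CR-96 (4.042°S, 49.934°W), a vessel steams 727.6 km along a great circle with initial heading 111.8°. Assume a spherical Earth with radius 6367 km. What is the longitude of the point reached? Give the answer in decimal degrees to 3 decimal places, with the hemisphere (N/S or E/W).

43.818°W

δ = d/R = 727.6/6367 = 0.114277 rad
φ₂ = arcsin(sin φ₁ cos δ + cos φ₁ sin δ cos θ)
   = arcsin(-0.07049·0.99348 + 0.99751·0.11403·-0.37137) = -6.44613°
λ₂ = λ₁ + atan2(sin θ sin δ cos φ₁, cos δ − sin φ₁ sin φ₂) = -43.81769°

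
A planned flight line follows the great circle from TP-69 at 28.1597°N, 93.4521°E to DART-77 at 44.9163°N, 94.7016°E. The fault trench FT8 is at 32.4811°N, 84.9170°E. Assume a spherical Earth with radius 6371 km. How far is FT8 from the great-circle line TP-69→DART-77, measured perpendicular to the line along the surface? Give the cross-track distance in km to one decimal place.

826.0 km

δ₁₃ = central angle TP-69→FT8 = 0.148997 rad  (haversine)
θ₁₃ = bearing TP-69→FT8 = 302.500°,  θ₁₂ = bearing TP-69→DART-77 = 3.065°
dₓₜ = R·arcsin(sin δ₁₃ · sin(θ₁₃ − θ₁₂)) = 6371·arcsin(0.14845·sin(299.435°)) = -825.981 km
|dₓₜ| = 825.981 km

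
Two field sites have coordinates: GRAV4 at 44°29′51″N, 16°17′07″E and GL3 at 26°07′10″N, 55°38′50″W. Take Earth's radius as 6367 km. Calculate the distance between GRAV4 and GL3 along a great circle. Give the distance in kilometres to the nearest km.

6615 km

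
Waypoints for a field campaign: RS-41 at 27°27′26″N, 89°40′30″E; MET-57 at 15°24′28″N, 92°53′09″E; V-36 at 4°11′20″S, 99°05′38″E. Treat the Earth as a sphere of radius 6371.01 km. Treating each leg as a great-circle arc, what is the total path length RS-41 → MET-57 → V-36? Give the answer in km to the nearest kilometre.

RS-41: φ = +27.45722°, λ = +89.67500°
MET-57: φ = +15.40778°, λ = +92.88583°
V-36: φ = -4.18889°, λ = +99.09389°
RS-41→MET-57: c = 0.216641 rad, d = 1380.22 km
MET-57→V-36: c = 0.358459 rad, d = 2283.75 km
Total = 1380.22 + 2283.75 = 3663.97 km

3664 km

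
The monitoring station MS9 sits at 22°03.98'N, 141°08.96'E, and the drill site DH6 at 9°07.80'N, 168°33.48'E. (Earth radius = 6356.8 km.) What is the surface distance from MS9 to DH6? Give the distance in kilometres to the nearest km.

3253 km

MS9: φ = +22.06633°, λ = +141.14933°
DH6: φ = +9.13000°, λ = +168.55800°
Δφ = -12.9363°,  Δλ = 27.4087°
a = sin²(Δφ/2) + cos φ₁ cos φ₂ sin²(Δλ/2) = 0.064047
c = 2·arcsin(√a) = 0.511715 rad = 29.3191°
d = R·c = 6356.8 × 0.511715 = 3252.9 km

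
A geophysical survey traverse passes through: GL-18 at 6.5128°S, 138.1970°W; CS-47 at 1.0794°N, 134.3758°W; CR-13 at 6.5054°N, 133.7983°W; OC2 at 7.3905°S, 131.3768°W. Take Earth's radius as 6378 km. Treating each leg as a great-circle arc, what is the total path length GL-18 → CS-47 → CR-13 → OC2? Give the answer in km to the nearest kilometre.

3123 km

GL-18→CS-47: c = 0.148290 rad, d = 945.79 km
CS-47→CR-13: c = 0.095234 rad, d = 607.40 km
CR-13→OC2: c = 0.246166 rad, d = 1570.05 km
Total = 945.79 + 607.40 + 1570.05 = 3123.24 km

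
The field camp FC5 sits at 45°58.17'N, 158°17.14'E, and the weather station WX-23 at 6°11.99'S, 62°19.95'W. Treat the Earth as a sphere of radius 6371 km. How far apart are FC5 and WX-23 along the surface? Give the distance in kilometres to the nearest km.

14124 km

FC5: φ = +45.96950°, λ = +158.28567°
WX-23: φ = -6.19983°, λ = -62.33250°
Δφ = -52.1693°,  Δλ = 139.3818°
a = sin²(Δφ/2) + cos φ₁ cos φ₂ sin²(Δλ/2) = 0.801071
c = 2·arcsin(√a) = 2.216978 rad = 127.0235°
d = R·c = 6371 × 2.216978 = 14124.4 km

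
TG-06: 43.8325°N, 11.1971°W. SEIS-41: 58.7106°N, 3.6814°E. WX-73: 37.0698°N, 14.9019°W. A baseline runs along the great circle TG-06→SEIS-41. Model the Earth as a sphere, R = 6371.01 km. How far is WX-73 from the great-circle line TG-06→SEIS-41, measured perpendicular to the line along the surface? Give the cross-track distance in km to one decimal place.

35.9 km

δ₁₃ = central angle TG-06→WX-73 = 0.127840 rad  (haversine)
θ₁₃ = bearing TG-06→WX-73 = 203.853°,  θ₁₂ = bearing TG-06→SEIS-41 = 26.385°
dₓₜ = R·arcsin(sin δ₁₃ · sin(θ₁₃ − θ₁₂)) = 6371.01·arcsin(0.12749·sin(177.468°)) = 35.880 km
|dₓₜ| = 35.880 km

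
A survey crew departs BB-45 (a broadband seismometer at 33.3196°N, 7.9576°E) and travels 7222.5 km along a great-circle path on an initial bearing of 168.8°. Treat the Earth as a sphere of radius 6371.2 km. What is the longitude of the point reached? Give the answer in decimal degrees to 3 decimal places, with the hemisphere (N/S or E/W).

δ = d/R = 7222.5/6371.2 = 1.133617 rad
φ₂ = arcsin(sin φ₁ cos δ + cos φ₁ sin δ cos θ)
   = arcsin(0.54931·0.42339 + 0.83562·0.90595·-0.98096) = -30.66663°
λ₂ = λ₁ + atan2(sin θ sin δ cos φ₁, cos δ − sin φ₁ sin φ₂) = 19.76232°

19.762°E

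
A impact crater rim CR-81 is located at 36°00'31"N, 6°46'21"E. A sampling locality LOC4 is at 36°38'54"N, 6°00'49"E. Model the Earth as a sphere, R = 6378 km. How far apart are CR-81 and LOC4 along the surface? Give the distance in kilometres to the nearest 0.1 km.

98.5 km

CR-81: φ = +36.00861°, λ = +6.77250°
LOC4: φ = +36.64833°, λ = +6.01361°
Δφ = 0.6397°,  Δλ = -0.7589°
a = sin²(Δφ/2) + cos φ₁ cos φ₂ sin²(Δλ/2) = 0.000060
c = 2·arcsin(√a) = 0.015444 rad = 0.8849°
d = R·c = 6378 × 0.015444 = 98.5 km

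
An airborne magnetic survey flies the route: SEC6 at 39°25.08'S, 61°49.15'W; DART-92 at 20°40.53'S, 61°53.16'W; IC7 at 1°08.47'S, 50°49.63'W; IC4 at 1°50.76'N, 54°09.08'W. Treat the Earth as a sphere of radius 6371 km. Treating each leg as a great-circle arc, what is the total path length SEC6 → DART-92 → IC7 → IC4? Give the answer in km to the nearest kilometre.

SEC6: φ = -39.41800°, λ = -61.81917°
DART-92: φ = -20.67550°, λ = -61.88600°
IC7: φ = -1.14117°, λ = -50.82717°
IC4: φ = +1.84600°, λ = -54.15133°
SEC6→DART-92: c = 0.327120 rad, d = 2084.08 km
DART-92→IC7: c = 0.389573 rad, d = 2481.97 km
IC7→IC4: c = 0.077996 rad, d = 496.91 km
Total = 2084.08 + 2481.97 + 496.91 = 5062.96 km

5063 km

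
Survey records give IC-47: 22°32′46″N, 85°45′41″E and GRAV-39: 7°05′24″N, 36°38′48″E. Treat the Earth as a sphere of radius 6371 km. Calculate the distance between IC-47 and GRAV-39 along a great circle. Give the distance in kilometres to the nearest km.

5523 km

IC-47: φ = +22.54611°, λ = +85.76139°
GRAV-39: φ = +7.09000°, λ = +36.64667°
Δφ = -15.4561°,  Δλ = -49.1147°
a = sin²(Δφ/2) + cos φ₁ cos φ₂ sin²(Δλ/2) = 0.176388
c = 2·arcsin(√a) = 0.866860 rad = 49.6674°
d = R·c = 6371 × 0.866860 = 5522.8 km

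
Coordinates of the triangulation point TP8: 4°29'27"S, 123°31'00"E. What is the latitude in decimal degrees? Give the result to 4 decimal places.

4.4908°S

4° + 29′/60 + 27″/3600 = 4 + 0.48333 + 0.00750 = 4.4908°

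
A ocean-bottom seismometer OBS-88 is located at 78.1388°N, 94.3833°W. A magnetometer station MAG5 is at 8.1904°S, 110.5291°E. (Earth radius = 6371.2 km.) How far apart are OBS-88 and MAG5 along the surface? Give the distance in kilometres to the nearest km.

Δφ = -86.3292°,  Δλ = -155.0876°
a = sin²(Δφ/2) + cos φ₁ cos φ₂ sin²(Δλ/2) = 0.661968
c = 2·arcsin(√a) = 1.900684 rad = 108.9011°
d = R·c = 6371.2 × 1.900684 = 12109.6 km

12110 km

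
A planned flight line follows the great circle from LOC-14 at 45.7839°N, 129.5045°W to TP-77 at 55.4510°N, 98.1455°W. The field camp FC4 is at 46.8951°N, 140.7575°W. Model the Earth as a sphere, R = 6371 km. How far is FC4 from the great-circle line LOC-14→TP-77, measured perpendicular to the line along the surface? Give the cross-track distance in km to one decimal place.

δ₁₃ = central angle LOC-14→FC4 = 0.136851 rad  (haversine)
θ₁₃ = bearing LOC-14→FC4 = 282.191°,  θ₁₂ = bearing LOC-14→TP-77 = 52.397°
dₓₜ = R·arcsin(sin δ₁₃ · sin(θ₁₃ − θ₁₂)) = 6371·arcsin(0.13642·sin(229.793°)) = -665.000 km
|dₓₜ| = 665.000 km

665.0 km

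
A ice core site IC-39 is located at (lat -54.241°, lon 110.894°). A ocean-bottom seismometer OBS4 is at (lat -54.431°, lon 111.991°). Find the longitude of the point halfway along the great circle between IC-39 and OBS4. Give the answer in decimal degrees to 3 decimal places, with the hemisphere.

Bx = cos φ₂ cos Δλ = 0.581576,  By = cos φ₂ sin Δλ = 0.011136
φₘ = atan2(sin φ₁ + sin φ₂, √((cos φ₁ + Bx)² + By²)) = -54.33724°
λₘ = λ₁ + atan2(By, cos φ₁ + Bx) = 111.44123°

111.441°E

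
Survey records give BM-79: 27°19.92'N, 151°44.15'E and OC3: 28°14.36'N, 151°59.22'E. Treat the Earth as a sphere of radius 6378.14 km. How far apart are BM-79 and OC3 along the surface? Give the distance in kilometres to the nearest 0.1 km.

BM-79: φ = +27.33200°, λ = +151.73583°
OC3: φ = +28.23933°, λ = +151.98700°
Δφ = 0.9073°,  Δλ = 0.2512°
a = sin²(Δφ/2) + cos φ₁ cos φ₂ sin²(Δλ/2) = 0.000066
c = 2·arcsin(√a) = 0.016304 rad = 0.9341°
d = R·c = 6378.14 × 0.016304 = 104.0 km

104.0 km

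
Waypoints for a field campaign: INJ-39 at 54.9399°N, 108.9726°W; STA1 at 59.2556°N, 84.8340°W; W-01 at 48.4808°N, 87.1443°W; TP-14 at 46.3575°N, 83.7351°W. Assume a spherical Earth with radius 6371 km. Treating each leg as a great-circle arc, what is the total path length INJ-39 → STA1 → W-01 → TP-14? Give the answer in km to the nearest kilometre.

INJ-39→STA1: c = 0.239373 rad, d = 1525.04 km
STA1→W-01: c = 0.189523 rad, d = 1207.45 km
W-01→TP-14: c = 0.054710 rad, d = 348.56 km
Total = 1525.04 + 1207.45 + 348.56 = 3081.05 km

3081 km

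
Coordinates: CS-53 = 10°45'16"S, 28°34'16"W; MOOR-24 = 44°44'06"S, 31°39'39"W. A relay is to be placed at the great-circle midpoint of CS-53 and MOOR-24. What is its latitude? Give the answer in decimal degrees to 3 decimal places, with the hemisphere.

27.753°S

CS-53: φ = -10.75444°, λ = -28.57111°
MOOR-24: φ = -44.73500°, λ = -31.66083°
Bx = cos φ₂ cos Δλ = 0.709337,  By = cos φ₂ sin Δλ = -0.038289
φₘ = atan2(sin φ₁ + sin φ₂, √((cos φ₁ + Bx)² + By²)) = -27.75308°
λₘ = λ₁ + atan2(By, cos φ₁ + Bx) = -29.86762°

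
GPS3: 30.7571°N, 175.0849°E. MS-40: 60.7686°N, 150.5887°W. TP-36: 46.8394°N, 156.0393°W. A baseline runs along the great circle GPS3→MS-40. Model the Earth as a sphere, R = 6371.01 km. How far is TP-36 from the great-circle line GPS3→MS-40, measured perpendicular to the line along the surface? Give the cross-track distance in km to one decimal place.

958.4 km

δ₁₃ = central angle GPS3→TP-36 = 0.478299 rad  (haversine)
θ₁₃ = bearing GPS3→TP-36 = 45.865°,  θ₁₂ = bearing GPS3→MS-40 = 26.863°
dₓₜ = R·arcsin(sin δ₁₃ · sin(θ₁₃ − θ₁₂)) = 6371.01·arcsin(0.46027·sin(19.002°)) = 958.382 km
|dₓₜ| = 958.382 km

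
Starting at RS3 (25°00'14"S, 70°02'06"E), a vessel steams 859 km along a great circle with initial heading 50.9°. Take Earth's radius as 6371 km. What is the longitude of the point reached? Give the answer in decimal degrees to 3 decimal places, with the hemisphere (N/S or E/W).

76.409°E

RS3: φ = -25.00389°, λ = +70.03500°
δ = d/R = 859/6371 = 0.134830 rad
φ₂ = arcsin(sin φ₁ cos δ + cos φ₁ sin δ cos θ)
   = arcsin(-0.42268·0.99092 + 0.90628·0.13442·0.63068) = -19.99954°
λ₂ = λ₁ + atan2(sin θ sin δ cos φ₁, cos δ − sin φ₁ sin φ₂) = 76.40865°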